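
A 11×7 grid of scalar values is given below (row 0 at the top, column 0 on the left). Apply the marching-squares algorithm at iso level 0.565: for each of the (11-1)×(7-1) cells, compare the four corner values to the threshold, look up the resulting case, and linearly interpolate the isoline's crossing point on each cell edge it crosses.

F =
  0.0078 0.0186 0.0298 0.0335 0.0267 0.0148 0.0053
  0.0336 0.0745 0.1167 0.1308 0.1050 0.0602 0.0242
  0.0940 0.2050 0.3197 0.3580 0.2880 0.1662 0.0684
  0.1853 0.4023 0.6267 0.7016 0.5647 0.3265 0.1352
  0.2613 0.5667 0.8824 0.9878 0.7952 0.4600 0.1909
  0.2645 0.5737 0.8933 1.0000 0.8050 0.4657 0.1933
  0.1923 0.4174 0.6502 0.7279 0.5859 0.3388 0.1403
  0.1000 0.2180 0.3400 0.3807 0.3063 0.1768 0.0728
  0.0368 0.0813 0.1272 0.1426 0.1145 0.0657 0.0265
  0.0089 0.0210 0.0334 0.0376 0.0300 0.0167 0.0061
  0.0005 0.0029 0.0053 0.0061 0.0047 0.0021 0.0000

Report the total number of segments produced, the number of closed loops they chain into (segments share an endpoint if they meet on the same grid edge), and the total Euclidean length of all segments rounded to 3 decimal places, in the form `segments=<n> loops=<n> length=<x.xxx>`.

cell (2,1): code 0100 → (2.799,2.000)–(3.000,1.725)
cell (2,2): code 1100 → (2.602,3.000)–(2.799,2.000)
cell (2,3): code 1000 → (3.000,3.998)–(2.602,3.000)
cell (3,0): code 0100 → (3.990,1.000)–(4.000,0.994)
cell (3,1): code 1110 → (3.000,1.725)–(3.990,1.000)
cell (3,3): code 1101 → (3.001,4.000)–(3.000,3.998)
cell (3,4): code 1000 → (4.000,4.687)–(3.001,4.000)
cell (4,0): code 0110 → (4.000,0.994)–(5.000,0.972)
cell (4,4): code 1001 → (5.000,4.707)–(4.000,4.687)
cell (5,0): code 0010 → (5.000,0.972)–(5.056,1.000)
cell (5,1): code 0111 → (5.056,1.000)–(6.000,1.634)
cell (5,4): code 1001 → (6.000,4.085)–(5.000,4.707)
cell (6,1): code 0010 → (6.000,1.634)–(6.275,2.000)
cell (6,2): code 0011 → (6.275,2.000)–(6.469,3.000)
cell (6,3): code 0011 → (6.469,3.000)–(6.075,4.000)
cell (6,4): code 0001 → (6.075,4.000)–(6.000,4.085)
total: 16 segments, chained into 1 closed loop(s), length Σ = 11.929476

segments=16 loops=1 length=11.929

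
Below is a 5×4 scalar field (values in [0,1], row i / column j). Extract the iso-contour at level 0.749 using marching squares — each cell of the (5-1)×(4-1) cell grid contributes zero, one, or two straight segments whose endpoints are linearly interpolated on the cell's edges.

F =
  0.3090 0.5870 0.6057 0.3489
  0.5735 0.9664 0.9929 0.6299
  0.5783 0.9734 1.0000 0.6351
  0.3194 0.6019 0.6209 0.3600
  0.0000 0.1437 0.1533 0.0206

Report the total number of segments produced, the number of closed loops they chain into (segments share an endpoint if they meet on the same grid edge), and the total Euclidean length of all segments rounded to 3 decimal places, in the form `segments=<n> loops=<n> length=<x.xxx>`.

segments=8 loops=1 length=7.505

cell (0,0): code 0100 → (0.427,1.000)–(1.000,0.447)
cell (0,1): code 1100 → (0.370,2.000)–(0.427,1.000)
cell (0,2): code 1000 → (1.000,2.672)–(0.370,2.000)
cell (1,0): code 0110 → (1.000,0.447)–(2.000,0.432)
cell (1,2): code 1001 → (2.000,2.688)–(1.000,2.672)
cell (2,0): code 0010 → (2.000,0.432)–(2.604,1.000)
cell (2,1): code 0011 → (2.604,1.000)–(2.662,2.000)
cell (2,2): code 0001 → (2.662,2.000)–(2.000,2.688)
total: 8 segments, chained into 1 closed loop(s), length Σ = 7.504944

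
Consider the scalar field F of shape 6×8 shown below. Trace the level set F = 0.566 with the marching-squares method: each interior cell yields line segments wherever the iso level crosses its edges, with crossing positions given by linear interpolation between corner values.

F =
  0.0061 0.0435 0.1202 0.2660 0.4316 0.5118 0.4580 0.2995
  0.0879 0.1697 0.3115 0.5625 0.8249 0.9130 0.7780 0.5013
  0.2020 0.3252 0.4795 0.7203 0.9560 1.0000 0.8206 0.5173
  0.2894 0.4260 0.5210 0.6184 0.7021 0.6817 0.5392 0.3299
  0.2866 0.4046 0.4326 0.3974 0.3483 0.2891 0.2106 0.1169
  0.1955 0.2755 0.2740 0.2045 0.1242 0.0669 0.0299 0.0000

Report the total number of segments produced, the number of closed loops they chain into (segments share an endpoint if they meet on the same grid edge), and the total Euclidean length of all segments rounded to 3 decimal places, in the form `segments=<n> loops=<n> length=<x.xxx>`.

segments=14 loops=1 length=12.355

cell (0,3): code 0100 → (0.342,4.000)–(1.000,3.013)
cell (0,4): code 1100 → (0.135,5.000)–(0.342,4.000)
cell (0,5): code 1100 → (0.337,6.000)–(0.135,5.000)
cell (0,6): code 1000 → (1.000,6.766)–(0.337,6.000)
cell (1,2): code 0100 → (1.022,3.000)–(2.000,2.359)
cell (1,3): code 1110 → (1.000,3.013)–(1.022,3.000)
cell (1,6): code 1001 → (2.000,6.839)–(1.000,6.766)
cell (2,2): code 0110 → (2.000,2.359)–(3.000,2.462)
cell (2,5): code 1011 → (3.000,5.812)–(2.905,6.000)
cell (2,6): code 0001 → (2.905,6.000)–(2.000,6.839)
cell (3,2): code 0010 → (3.000,2.462)–(3.237,3.000)
cell (3,3): code 0011 → (3.237,3.000)–(3.385,4.000)
cell (3,4): code 0011 → (3.385,4.000)–(3.295,5.000)
cell (3,5): code 0001 → (3.295,5.000)–(3.000,5.812)
total: 14 segments, chained into 1 closed loop(s), length Σ = 12.354841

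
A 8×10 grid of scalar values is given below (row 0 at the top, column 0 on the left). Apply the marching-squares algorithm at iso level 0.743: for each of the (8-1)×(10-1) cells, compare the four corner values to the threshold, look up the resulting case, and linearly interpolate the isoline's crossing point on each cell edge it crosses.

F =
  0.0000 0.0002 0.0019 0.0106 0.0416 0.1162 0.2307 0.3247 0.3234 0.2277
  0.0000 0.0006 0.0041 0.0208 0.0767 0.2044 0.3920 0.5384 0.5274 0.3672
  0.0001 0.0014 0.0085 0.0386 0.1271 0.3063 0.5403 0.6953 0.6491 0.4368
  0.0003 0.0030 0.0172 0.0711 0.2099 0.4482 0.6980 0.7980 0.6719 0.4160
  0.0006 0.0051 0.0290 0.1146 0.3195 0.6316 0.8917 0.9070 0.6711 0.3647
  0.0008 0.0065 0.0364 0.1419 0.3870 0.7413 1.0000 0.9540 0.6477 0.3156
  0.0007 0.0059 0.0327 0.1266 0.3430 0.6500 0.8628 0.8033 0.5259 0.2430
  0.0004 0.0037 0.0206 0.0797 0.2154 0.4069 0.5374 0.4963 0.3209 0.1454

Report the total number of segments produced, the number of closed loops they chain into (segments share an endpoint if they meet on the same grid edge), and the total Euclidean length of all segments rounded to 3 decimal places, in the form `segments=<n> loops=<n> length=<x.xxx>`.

segments=12 loops=1 length=10.215

cell (2,6): code 0100 → (2.464,7.000)–(3.000,6.450)
cell (2,7): code 1000 → (3.000,7.436)–(2.464,7.000)
cell (3,5): code 0100 → (3.232,6.000)–(4.000,5.428)
cell (3,6): code 1110 → (3.000,6.450)–(3.232,6.000)
cell (3,7): code 1001 → (4.000,7.695)–(3.000,7.436)
cell (4,5): code 0110 → (4.000,5.428)–(5.000,5.007)
cell (4,7): code 1001 → (5.000,7.689)–(4.000,7.695)
cell (5,5): code 0110 → (5.000,5.007)–(6.000,5.437)
cell (5,7): code 1001 → (6.000,7.217)–(5.000,7.689)
cell (6,5): code 0010 → (6.000,5.437)–(6.368,6.000)
cell (6,6): code 0011 → (6.368,6.000)–(6.196,7.000)
cell (6,7): code 0001 → (6.196,7.000)–(6.000,7.217)
total: 12 segments, chained into 1 closed loop(s), length Σ = 10.214831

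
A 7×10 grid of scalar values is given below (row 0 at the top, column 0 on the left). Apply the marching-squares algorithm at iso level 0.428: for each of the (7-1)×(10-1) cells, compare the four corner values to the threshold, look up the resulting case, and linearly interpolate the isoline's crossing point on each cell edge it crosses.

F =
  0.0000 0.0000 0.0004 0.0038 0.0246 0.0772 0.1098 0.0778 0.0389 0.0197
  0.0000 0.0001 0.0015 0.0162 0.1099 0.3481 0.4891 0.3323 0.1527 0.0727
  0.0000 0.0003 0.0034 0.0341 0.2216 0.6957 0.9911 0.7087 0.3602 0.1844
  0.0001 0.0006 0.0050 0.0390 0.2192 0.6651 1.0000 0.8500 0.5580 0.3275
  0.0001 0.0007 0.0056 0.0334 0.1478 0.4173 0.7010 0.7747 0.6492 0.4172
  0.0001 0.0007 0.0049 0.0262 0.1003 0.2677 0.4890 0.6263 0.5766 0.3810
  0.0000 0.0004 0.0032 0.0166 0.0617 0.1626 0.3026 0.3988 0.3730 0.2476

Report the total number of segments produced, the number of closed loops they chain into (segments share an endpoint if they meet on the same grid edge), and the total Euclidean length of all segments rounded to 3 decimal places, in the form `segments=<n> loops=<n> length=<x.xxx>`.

cell (0,5): code 0100 → (0.839,6.000)–(1.000,5.567)
cell (0,6): code 1000 → (1.000,6.390)–(0.839,6.000)
cell (1,4): code 0100 → (1.230,5.000)–(2.000,4.435)
cell (1,5): code 1110 → (1.000,5.567)–(1.230,5.000)
cell (1,6): code 1101 → (1.254,7.000)–(1.000,6.390)
cell (1,7): code 1000 → (2.000,7.805)–(1.254,7.000)
cell (2,4): code 0110 → (2.000,4.435)–(3.000,4.468)
cell (2,7): code 1101 → (2.343,8.000)–(2.000,7.805)
cell (2,8): code 1000 → (3.000,8.564)–(2.343,8.000)
cell (3,4): code 0010 → (3.000,4.468)–(3.957,5.000)
cell (3,5): code 0111 → (3.957,5.000)–(4.000,5.038)
cell (3,8): code 1001 → (4.000,8.953)–(3.000,8.564)
cell (4,5): code 0110 → (4.000,5.038)–(5.000,5.724)
cell (4,8): code 1001 → (5.000,8.760)–(4.000,8.953)
cell (5,5): code 0010 → (5.000,5.724)–(5.327,6.000)
cell (5,6): code 0011 → (5.327,6.000)–(5.872,7.000)
cell (5,7): code 0011 → (5.872,7.000)–(5.730,8.000)
cell (5,8): code 0001 → (5.730,8.000)–(5.000,8.760)
total: 18 segments, chained into 1 closed loop(s), length Σ = 14.556726

segments=18 loops=1 length=14.557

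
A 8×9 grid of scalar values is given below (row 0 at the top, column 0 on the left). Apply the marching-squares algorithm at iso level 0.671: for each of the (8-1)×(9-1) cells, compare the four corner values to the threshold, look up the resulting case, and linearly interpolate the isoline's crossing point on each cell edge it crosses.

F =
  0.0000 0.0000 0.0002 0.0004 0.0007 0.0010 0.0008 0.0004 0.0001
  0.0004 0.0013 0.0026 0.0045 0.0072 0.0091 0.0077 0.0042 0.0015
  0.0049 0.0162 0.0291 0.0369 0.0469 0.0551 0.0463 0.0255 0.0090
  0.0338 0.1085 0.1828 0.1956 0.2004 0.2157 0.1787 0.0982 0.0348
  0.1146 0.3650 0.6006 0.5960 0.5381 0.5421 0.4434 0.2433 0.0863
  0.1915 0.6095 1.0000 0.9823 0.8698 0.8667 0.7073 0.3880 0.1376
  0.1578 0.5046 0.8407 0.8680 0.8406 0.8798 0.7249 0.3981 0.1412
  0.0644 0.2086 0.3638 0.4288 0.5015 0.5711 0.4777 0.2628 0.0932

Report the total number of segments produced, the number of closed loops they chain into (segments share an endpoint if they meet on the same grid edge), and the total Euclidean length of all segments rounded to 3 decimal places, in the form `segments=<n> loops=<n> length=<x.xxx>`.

cell (4,1): code 0100 → (4.176,2.000)–(5.000,1.157)
cell (4,2): code 1100 → (4.194,3.000)–(4.176,2.000)
cell (4,3): code 1100 → (4.401,4.000)–(4.194,3.000)
cell (4,4): code 1100 → (4.397,5.000)–(4.401,4.000)
cell (4,5): code 1100 → (4.862,6.000)–(4.397,5.000)
cell (4,6): code 1000 → (5.000,6.114)–(4.862,6.000)
cell (5,1): code 0110 → (5.000,1.157)–(6.000,1.495)
cell (5,6): code 1001 → (6.000,6.165)–(5.000,6.114)
cell (6,1): code 0010 → (6.000,1.495)–(6.356,2.000)
cell (6,2): code 0011 → (6.356,2.000)–(6.449,3.000)
cell (6,3): code 0011 → (6.449,3.000)–(6.500,4.000)
cell (6,4): code 0011 → (6.500,4.000)–(6.676,5.000)
cell (6,5): code 0011 → (6.676,5.000)–(6.218,6.000)
cell (6,6): code 0001 → (6.218,6.000)–(6.000,6.165)
total: 14 segments, chained into 1 closed loop(s), length Σ = 12.549903

segments=14 loops=1 length=12.550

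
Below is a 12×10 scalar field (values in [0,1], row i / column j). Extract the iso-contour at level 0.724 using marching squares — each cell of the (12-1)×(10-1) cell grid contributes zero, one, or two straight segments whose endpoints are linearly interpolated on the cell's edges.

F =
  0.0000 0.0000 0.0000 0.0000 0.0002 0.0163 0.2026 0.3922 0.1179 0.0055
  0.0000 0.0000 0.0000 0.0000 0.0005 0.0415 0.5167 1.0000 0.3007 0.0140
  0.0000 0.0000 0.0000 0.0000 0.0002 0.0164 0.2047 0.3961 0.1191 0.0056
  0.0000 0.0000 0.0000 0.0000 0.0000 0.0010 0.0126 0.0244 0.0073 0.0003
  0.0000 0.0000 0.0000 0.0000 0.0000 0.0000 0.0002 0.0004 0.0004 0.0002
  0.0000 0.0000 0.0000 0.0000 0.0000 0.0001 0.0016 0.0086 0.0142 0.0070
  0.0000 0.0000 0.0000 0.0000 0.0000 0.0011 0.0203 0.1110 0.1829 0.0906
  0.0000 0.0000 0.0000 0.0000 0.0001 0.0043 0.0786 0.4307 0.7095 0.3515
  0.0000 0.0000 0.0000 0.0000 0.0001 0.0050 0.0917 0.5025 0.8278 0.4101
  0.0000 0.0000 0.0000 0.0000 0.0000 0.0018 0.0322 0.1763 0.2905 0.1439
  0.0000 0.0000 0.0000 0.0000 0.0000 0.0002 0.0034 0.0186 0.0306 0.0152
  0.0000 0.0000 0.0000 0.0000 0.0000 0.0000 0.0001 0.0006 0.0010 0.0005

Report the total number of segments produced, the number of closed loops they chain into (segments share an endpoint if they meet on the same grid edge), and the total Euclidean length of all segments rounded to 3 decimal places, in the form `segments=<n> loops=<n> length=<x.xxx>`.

cell (0,6): code 0100 → (0.546,7.000)–(1.000,6.429)
cell (0,7): code 1000 → (1.000,7.395)–(0.546,7.000)
cell (1,6): code 0010 → (1.000,6.429)–(1.457,7.000)
cell (1,7): code 0001 → (1.457,7.000)–(1.000,7.395)
cell (7,7): code 0100 → (7.123,8.000)–(8.000,7.681)
cell (7,8): code 1000 → (8.000,8.249)–(7.123,8.000)
cell (8,7): code 0010 → (8.000,7.681)–(8.193,8.000)
cell (8,8): code 0001 → (8.193,8.000)–(8.000,8.249)
total: 8 segments, chained into 2 closed loop(s), length Σ = 5.199923

segments=8 loops=2 length=5.200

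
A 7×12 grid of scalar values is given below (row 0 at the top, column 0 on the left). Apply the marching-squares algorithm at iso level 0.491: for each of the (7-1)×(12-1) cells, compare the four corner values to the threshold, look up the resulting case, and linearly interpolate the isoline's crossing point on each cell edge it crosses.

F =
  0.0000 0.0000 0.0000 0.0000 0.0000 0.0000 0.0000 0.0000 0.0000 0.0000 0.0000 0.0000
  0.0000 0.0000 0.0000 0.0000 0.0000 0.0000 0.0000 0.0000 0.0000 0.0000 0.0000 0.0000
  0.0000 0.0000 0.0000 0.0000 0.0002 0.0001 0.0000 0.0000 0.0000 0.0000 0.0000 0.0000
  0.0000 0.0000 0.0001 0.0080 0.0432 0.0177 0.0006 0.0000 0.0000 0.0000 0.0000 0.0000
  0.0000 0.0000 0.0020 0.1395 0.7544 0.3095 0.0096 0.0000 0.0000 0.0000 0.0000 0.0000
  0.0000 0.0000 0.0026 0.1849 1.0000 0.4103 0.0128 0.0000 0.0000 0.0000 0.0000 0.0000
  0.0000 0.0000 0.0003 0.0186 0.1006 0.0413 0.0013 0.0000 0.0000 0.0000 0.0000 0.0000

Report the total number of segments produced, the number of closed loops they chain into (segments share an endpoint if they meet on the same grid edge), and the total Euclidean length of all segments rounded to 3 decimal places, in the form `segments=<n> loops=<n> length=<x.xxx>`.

segments=6 loops=1 length=5.195

cell (3,3): code 0100 → (3.630,4.000)–(4.000,3.572)
cell (3,4): code 1000 → (4.000,4.592)–(3.630,4.000)
cell (4,3): code 0110 → (4.000,3.572)–(5.000,3.376)
cell (4,4): code 1001 → (5.000,4.863)–(4.000,4.592)
cell (5,3): code 0010 → (5.000,3.376)–(5.566,4.000)
cell (5,4): code 0001 → (5.566,4.000)–(5.000,4.863)
total: 6 segments, chained into 1 closed loop(s), length Σ = 5.194648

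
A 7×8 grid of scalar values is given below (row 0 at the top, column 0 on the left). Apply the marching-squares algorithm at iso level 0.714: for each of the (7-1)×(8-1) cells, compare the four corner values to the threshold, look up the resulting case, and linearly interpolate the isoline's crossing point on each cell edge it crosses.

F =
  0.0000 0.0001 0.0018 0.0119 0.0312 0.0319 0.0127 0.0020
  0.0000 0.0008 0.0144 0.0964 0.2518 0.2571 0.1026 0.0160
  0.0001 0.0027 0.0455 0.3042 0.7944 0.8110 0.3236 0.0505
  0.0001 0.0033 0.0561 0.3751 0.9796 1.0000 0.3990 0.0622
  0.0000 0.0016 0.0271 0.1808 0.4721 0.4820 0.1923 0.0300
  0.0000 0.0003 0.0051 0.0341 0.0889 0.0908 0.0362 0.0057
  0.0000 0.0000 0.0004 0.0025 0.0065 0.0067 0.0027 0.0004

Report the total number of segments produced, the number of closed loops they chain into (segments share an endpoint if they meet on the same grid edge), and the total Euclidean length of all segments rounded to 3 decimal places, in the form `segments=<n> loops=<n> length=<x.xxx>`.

cell (1,3): code 0100 → (1.852,4.000)–(2.000,3.836)
cell (1,4): code 1100 → (1.825,5.000)–(1.852,4.000)
cell (1,5): code 1000 → (2.000,5.199)–(1.825,5.000)
cell (2,3): code 0110 → (2.000,3.836)–(3.000,3.561)
cell (2,5): code 1001 → (3.000,5.476)–(2.000,5.199)
cell (3,3): code 0010 → (3.000,3.561)–(3.523,4.000)
cell (3,4): code 0011 → (3.523,4.000)–(3.552,5.000)
cell (3,5): code 0001 → (3.552,5.000)–(3.000,5.476)
total: 8 segments, chained into 1 closed loop(s), length Σ = 5.973974

segments=8 loops=1 length=5.974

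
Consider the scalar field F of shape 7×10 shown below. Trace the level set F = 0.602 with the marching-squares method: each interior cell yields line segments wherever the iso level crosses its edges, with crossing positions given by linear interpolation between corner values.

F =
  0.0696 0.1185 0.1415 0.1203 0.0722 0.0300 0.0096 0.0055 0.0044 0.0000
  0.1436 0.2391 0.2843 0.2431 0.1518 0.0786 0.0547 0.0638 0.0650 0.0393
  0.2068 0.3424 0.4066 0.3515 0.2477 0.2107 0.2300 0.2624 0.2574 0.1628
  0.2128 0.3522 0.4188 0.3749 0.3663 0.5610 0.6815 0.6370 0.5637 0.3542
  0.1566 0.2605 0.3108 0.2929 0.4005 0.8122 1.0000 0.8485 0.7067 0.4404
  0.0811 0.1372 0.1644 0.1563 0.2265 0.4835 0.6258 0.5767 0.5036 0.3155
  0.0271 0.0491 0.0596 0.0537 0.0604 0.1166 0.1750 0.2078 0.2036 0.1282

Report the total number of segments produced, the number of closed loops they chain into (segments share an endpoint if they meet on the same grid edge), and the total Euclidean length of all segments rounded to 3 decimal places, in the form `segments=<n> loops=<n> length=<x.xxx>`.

segments=14 loops=1 length=9.583

cell (2,5): code 0100 → (2.824,6.000)–(3.000,5.340)
cell (2,6): code 1100 → (2.907,7.000)–(2.824,6.000)
cell (2,7): code 1000 → (3.000,7.477)–(2.907,7.000)
cell (3,4): code 0100 → (3.163,5.000)–(4.000,4.489)
cell (3,5): code 1110 → (3.000,5.340)–(3.163,5.000)
cell (3,7): code 1101 → (3.268,8.000)–(3.000,7.477)
cell (3,8): code 1000 → (4.000,8.393)–(3.268,8.000)
cell (4,4): code 0010 → (4.000,4.489)–(4.639,5.000)
cell (4,5): code 0111 → (4.639,5.000)–(5.000,5.833)
cell (4,6): code 1011 → (5.000,6.485)–(4.907,7.000)
cell (4,7): code 0011 → (4.907,7.000)–(4.516,8.000)
cell (4,8): code 0001 → (4.516,8.000)–(4.000,8.393)
cell (5,5): code 0010 → (5.000,5.833)–(5.053,6.000)
cell (5,6): code 0001 → (5.053,6.000)–(5.000,6.485)
total: 14 segments, chained into 1 closed loop(s), length Σ = 9.583157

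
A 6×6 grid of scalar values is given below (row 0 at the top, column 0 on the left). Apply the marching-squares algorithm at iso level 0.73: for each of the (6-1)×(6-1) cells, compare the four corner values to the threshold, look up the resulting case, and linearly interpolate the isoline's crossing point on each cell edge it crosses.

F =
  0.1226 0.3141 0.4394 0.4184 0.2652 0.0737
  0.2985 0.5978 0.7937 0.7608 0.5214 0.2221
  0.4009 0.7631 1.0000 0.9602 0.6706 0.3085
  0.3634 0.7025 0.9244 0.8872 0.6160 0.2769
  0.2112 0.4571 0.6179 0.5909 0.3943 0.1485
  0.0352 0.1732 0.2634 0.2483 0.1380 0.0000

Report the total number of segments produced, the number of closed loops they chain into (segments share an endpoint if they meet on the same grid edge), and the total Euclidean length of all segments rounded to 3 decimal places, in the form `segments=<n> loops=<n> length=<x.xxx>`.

cell (0,1): code 0100 → (0.820,2.000)–(1.000,1.675)
cell (0,2): code 1100 → (0.910,3.000)–(0.820,2.000)
cell (0,3): code 1000 → (1.000,3.129)–(0.910,3.000)
cell (1,0): code 0100 → (1.800,1.000)–(2.000,0.909)
cell (1,1): code 1110 → (1.000,1.675)–(1.800,1.000)
cell (1,3): code 1001 → (2.000,3.795)–(1.000,3.129)
cell (2,0): code 0010 → (2.000,0.909)–(2.546,1.000)
cell (2,1): code 0111 → (2.546,1.000)–(3.000,1.124)
cell (2,3): code 1001 → (3.000,3.580)–(2.000,3.795)
cell (3,1): code 0010 → (3.000,1.124)–(3.634,2.000)
cell (3,2): code 0011 → (3.634,2.000)–(3.531,3.000)
cell (3,3): code 0001 → (3.531,3.000)–(3.000,3.580)
total: 12 segments, chained into 1 closed loop(s), length Σ = 8.920552

segments=12 loops=1 length=8.921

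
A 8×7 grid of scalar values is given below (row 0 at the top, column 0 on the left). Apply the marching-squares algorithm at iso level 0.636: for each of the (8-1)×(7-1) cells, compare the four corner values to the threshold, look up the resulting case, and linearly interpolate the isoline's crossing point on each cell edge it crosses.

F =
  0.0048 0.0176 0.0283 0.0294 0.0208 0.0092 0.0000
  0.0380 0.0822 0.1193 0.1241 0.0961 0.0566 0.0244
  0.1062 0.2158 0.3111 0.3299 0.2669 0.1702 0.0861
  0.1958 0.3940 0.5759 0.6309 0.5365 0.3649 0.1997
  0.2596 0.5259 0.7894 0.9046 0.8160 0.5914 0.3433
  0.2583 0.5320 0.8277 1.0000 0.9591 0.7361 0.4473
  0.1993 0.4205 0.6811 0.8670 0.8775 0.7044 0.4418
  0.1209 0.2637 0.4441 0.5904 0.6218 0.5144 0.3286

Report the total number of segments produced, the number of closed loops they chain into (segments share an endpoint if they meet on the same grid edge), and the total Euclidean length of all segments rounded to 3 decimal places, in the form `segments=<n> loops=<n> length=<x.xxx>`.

segments=14 loops=1 length=12.351

cell (3,1): code 0100 → (3.281,2.000)–(4.000,1.418)
cell (3,2): code 1100 → (3.019,3.000)–(3.281,2.000)
cell (3,3): code 1100 → (3.356,4.000)–(3.019,3.000)
cell (3,4): code 1000 → (4.000,4.801)–(3.356,4.000)
cell (4,1): code 0110 → (4.000,1.418)–(5.000,1.352)
cell (4,4): code 1101 → (4.308,5.000)–(4.000,4.801)
cell (4,5): code 1000 → (5.000,5.347)–(4.308,5.000)
cell (5,1): code 0110 → (5.000,1.352)–(6.000,1.827)
cell (5,5): code 1001 → (6.000,5.260)–(5.000,5.347)
cell (6,1): code 0010 → (6.000,1.827)–(6.190,2.000)
cell (6,2): code 0011 → (6.190,2.000)–(6.835,3.000)
cell (6,3): code 0011 → (6.835,3.000)–(6.944,4.000)
cell (6,4): code 0011 → (6.944,4.000)–(6.360,5.000)
cell (6,5): code 0001 → (6.360,5.000)–(6.000,5.260)
total: 14 segments, chained into 1 closed loop(s), length Σ = 12.351367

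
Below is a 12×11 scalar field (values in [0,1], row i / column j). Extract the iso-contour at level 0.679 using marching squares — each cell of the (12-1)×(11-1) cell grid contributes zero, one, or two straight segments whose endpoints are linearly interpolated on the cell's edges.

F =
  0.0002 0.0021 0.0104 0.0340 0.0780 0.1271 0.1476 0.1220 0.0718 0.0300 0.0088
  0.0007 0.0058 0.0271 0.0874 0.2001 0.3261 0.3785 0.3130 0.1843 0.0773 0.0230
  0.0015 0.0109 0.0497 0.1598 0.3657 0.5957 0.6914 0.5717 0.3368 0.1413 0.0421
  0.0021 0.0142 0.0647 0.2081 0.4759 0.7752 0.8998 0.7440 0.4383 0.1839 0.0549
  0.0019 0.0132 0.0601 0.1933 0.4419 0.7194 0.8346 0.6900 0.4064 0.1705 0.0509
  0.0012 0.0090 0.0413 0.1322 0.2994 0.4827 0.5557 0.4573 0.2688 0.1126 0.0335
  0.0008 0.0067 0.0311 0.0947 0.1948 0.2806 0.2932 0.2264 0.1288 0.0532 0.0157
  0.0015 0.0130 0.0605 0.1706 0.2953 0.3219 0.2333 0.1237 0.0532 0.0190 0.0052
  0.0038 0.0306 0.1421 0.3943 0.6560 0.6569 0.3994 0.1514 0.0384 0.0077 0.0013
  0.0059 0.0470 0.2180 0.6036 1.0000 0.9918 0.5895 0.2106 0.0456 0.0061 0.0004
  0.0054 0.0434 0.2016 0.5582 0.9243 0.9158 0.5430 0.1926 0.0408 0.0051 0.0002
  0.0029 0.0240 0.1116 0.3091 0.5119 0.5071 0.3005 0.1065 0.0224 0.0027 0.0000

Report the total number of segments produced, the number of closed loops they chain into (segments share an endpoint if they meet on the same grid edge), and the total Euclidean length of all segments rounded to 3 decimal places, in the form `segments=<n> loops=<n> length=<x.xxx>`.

cell (1,5): code 0100 → (1.960,6.000)–(2.000,5.870)
cell (1,6): code 1000 → (2.000,6.104)–(1.960,6.000)
cell (2,4): code 0100 → (2.464,5.000)–(3.000,4.679)
cell (2,5): code 1110 → (2.000,5.870)–(2.464,5.000)
cell (2,6): code 1101 → (2.623,7.000)–(2.000,6.104)
cell (2,7): code 1000 → (3.000,7.213)–(2.623,7.000)
cell (3,4): code 0110 → (3.000,4.679)–(4.000,4.854)
cell (3,7): code 1001 → (4.000,7.039)–(3.000,7.213)
cell (4,4): code 0010 → (4.000,4.854)–(4.171,5.000)
cell (4,5): code 0011 → (4.171,5.000)–(4.558,6.000)
cell (4,6): code 0011 → (4.558,6.000)–(4.047,7.000)
cell (4,7): code 0001 → (4.047,7.000)–(4.000,7.039)
cell (8,3): code 0100 → (8.067,4.000)–(9.000,3.190)
cell (8,4): code 1100 → (8.066,5.000)–(8.067,4.000)
cell (8,5): code 1000 → (9.000,5.778)–(8.066,5.000)
cell (9,3): code 0110 → (9.000,3.190)–(10.000,3.330)
cell (9,5): code 1001 → (10.000,5.635)–(9.000,5.778)
cell (10,3): code 0010 → (10.000,3.330)–(10.595,4.000)
cell (10,4): code 0011 → (10.595,4.000)–(10.579,5.000)
cell (10,5): code 0001 → (10.579,5.000)–(10.000,5.635)
total: 20 segments, chained into 2 closed loop(s), length Σ = 16.119730

segments=20 loops=2 length=16.120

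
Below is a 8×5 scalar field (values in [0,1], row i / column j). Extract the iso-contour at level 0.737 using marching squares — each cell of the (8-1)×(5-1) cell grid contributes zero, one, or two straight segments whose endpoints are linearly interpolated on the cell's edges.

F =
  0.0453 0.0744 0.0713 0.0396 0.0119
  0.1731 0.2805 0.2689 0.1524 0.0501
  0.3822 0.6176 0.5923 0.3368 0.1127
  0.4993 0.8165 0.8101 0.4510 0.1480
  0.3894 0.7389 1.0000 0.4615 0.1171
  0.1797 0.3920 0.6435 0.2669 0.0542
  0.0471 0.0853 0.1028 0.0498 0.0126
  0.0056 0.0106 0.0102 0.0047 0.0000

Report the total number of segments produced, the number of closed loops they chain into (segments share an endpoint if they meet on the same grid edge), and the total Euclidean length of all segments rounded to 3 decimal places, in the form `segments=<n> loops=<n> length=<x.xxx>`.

segments=8 loops=1 length=6.068

cell (2,0): code 0100 → (2.600,1.000)–(3.000,0.749)
cell (2,1): code 1100 → (2.664,2.000)–(2.600,1.000)
cell (2,2): code 1000 → (3.000,2.204)–(2.664,2.000)
cell (3,0): code 0110 → (3.000,0.749)–(4.000,0.995)
cell (3,2): code 1001 → (4.000,2.488)–(3.000,2.204)
cell (4,0): code 0010 → (4.000,0.995)–(4.005,1.000)
cell (4,1): code 0011 → (4.005,1.000)–(4.738,2.000)
cell (4,2): code 0001 → (4.738,2.000)–(4.000,2.488)
total: 8 segments, chained into 1 closed loop(s), length Σ = 6.067652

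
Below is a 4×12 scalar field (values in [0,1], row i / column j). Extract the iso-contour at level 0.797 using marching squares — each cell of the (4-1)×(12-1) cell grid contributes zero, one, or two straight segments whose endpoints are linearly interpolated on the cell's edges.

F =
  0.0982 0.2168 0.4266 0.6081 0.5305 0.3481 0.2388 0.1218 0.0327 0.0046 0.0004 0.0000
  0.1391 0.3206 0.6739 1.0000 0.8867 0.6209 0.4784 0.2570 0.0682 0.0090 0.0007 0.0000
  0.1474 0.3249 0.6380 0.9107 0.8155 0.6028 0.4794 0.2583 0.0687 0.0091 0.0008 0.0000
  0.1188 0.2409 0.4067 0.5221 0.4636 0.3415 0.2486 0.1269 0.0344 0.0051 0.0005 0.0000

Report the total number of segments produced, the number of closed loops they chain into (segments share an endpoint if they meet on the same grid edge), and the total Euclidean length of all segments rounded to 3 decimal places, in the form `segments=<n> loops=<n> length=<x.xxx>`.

cell (0,2): code 0100 → (0.482,3.000)–(1.000,2.377)
cell (0,3): code 1100 → (0.748,4.000)–(0.482,3.000)
cell (0,4): code 1000 → (1.000,4.337)–(0.748,4.000)
cell (1,2): code 0110 → (1.000,2.377)–(2.000,2.583)
cell (1,4): code 1001 → (2.000,4.087)–(1.000,4.337)
cell (2,2): code 0010 → (2.000,2.583)–(2.293,3.000)
cell (2,3): code 0011 → (2.293,3.000)–(2.053,4.000)
cell (2,4): code 0001 → (2.053,4.000)–(2.000,4.087)
total: 8 segments, chained into 1 closed loop(s), length Σ = 5.956921

segments=8 loops=1 length=5.957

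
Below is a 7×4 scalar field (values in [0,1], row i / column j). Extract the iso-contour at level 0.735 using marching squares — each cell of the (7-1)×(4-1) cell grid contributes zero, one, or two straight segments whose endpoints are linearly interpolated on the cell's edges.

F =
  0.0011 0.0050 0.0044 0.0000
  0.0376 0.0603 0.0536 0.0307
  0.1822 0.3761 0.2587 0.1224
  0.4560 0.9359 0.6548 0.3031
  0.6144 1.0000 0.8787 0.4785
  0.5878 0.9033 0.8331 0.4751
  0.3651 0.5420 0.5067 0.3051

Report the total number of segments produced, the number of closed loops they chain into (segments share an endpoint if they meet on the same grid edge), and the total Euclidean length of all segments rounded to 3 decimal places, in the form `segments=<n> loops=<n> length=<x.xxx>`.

cell (2,0): code 0100 → (2.641,1.000)–(3.000,0.581)
cell (2,1): code 1000 → (3.000,1.715)–(2.641,1.000)
cell (3,0): code 0110 → (3.000,0.581)–(4.000,0.313)
cell (3,1): code 1101 → (3.358,2.000)–(3.000,1.715)
cell (3,2): code 1000 → (4.000,2.359)–(3.358,2.000)
cell (4,0): code 0110 → (4.000,0.313)–(5.000,0.467)
cell (4,2): code 1001 → (5.000,2.274)–(4.000,2.359)
cell (5,0): code 0010 → (5.000,0.467)–(5.466,1.000)
cell (5,1): code 0011 → (5.466,1.000)–(5.301,2.000)
cell (5,2): code 0001 → (5.301,2.000)–(5.000,2.274)
total: 10 segments, chained into 1 closed loop(s), length Σ = 7.723791

segments=10 loops=1 length=7.724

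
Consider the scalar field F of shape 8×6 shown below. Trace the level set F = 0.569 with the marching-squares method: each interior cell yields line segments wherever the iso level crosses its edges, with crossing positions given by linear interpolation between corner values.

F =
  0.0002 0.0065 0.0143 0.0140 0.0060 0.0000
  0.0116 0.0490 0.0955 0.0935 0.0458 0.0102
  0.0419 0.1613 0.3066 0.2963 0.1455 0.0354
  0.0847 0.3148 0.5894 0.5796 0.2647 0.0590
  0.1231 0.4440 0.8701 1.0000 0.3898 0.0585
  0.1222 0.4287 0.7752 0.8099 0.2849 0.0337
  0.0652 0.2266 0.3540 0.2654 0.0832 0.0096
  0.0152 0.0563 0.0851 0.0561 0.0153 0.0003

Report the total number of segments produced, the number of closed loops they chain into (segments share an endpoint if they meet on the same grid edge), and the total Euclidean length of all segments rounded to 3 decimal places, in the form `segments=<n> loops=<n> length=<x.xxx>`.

cell (2,1): code 0100 → (2.928,2.000)–(3.000,1.926)
cell (2,2): code 1100 → (2.963,3.000)–(2.928,2.000)
cell (2,3): code 1000 → (3.000,3.034)–(2.963,3.000)
cell (3,1): code 0110 → (3.000,1.926)–(4.000,1.293)
cell (3,3): code 1001 → (4.000,3.706)–(3.000,3.034)
cell (4,1): code 0110 → (4.000,1.293)–(5.000,1.405)
cell (4,3): code 1001 → (5.000,3.459)–(4.000,3.706)
cell (5,1): code 0010 → (5.000,1.405)–(5.490,2.000)
cell (5,2): code 0011 → (5.490,2.000)–(5.442,3.000)
cell (5,3): code 0001 → (5.442,3.000)–(5.000,3.459)
total: 10 segments, chained into 1 closed loop(s), length Σ = 7.988300

segments=10 loops=1 length=7.988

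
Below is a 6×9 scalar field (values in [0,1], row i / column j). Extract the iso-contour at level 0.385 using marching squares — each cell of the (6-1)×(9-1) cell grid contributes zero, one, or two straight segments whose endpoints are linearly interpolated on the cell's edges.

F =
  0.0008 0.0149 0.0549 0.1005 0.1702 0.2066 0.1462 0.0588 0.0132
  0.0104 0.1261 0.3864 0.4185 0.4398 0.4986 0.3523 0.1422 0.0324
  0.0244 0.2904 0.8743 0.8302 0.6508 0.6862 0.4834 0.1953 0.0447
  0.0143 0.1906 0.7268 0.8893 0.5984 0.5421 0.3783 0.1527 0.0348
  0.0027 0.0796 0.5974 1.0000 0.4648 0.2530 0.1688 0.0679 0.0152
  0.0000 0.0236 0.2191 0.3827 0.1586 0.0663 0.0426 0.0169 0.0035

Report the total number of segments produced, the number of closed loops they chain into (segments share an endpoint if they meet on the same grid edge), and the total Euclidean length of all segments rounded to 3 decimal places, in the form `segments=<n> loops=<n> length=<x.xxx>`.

cell (0,1): code 0100 → (0.996,2.000)–(1.000,1.995)
cell (0,2): code 1100 → (0.895,3.000)–(0.996,2.000)
cell (0,3): code 1100 → (0.797,4.000)–(0.895,3.000)
cell (0,4): code 1100 → (0.611,5.000)–(0.797,4.000)
cell (0,5): code 1000 → (1.000,5.776)–(0.611,5.000)
cell (1,1): code 0110 → (1.000,1.995)–(2.000,1.162)
cell (1,5): code 1101 → (1.249,6.000)–(1.000,5.776)
cell (1,6): code 1000 → (2.000,6.342)–(1.249,6.000)
cell (2,1): code 0110 → (2.000,1.162)–(3.000,1.363)
cell (2,5): code 1011 → (3.000,5.959)–(2.936,6.000)
cell (2,6): code 0001 → (2.936,6.000)–(2.000,6.342)
cell (3,1): code 0110 → (3.000,1.363)–(4.000,1.590)
cell (3,4): code 1011 → (4.000,4.377)–(3.543,5.000)
cell (3,5): code 0001 → (3.543,5.000)–(3.000,5.959)
cell (4,1): code 0010 → (4.000,1.590)–(4.561,2.000)
cell (4,2): code 0011 → (4.561,2.000)–(4.996,3.000)
cell (4,3): code 0011 → (4.996,3.000)–(4.261,4.000)
cell (4,4): code 0001 → (4.261,4.000)–(4.000,4.377)
total: 18 segments, chained into 1 closed loop(s), length Σ = 14.841158

segments=18 loops=1 length=14.841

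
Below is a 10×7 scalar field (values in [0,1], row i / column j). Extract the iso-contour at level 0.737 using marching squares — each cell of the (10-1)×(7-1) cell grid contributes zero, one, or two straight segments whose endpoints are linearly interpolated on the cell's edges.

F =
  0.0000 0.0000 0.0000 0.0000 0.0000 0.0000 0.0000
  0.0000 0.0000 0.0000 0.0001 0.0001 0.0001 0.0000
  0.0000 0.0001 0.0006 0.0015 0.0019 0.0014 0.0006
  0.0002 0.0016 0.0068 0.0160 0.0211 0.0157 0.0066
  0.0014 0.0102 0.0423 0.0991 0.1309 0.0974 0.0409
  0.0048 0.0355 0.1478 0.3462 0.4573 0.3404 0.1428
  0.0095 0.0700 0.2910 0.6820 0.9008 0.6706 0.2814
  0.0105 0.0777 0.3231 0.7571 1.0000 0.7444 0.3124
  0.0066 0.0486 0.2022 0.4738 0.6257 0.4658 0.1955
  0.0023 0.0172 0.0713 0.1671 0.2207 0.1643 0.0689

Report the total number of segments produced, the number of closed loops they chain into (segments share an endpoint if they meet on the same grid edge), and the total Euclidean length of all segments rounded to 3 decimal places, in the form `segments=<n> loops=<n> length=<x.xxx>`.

cell (5,3): code 0100 → (5.631,4.000)–(6.000,3.251)
cell (5,4): code 1000 → (6.000,4.712)–(5.631,4.000)
cell (6,2): code 0100 → (6.732,3.000)–(7.000,2.954)
cell (6,3): code 1110 → (6.000,3.251)–(6.732,3.000)
cell (6,4): code 1101 → (6.900,5.000)–(6.000,4.712)
cell (6,5): code 1000 → (7.000,5.017)–(6.900,5.000)
cell (7,2): code 0010 → (7.000,2.954)–(7.071,3.000)
cell (7,3): code 0011 → (7.071,3.000)–(7.703,4.000)
cell (7,4): code 0011 → (7.703,4.000)–(7.027,5.000)
cell (7,5): code 0001 → (7.027,5.000)–(7.000,5.017)
total: 10 segments, chained into 1 closed loop(s), length Σ = 6.235193

segments=10 loops=1 length=6.235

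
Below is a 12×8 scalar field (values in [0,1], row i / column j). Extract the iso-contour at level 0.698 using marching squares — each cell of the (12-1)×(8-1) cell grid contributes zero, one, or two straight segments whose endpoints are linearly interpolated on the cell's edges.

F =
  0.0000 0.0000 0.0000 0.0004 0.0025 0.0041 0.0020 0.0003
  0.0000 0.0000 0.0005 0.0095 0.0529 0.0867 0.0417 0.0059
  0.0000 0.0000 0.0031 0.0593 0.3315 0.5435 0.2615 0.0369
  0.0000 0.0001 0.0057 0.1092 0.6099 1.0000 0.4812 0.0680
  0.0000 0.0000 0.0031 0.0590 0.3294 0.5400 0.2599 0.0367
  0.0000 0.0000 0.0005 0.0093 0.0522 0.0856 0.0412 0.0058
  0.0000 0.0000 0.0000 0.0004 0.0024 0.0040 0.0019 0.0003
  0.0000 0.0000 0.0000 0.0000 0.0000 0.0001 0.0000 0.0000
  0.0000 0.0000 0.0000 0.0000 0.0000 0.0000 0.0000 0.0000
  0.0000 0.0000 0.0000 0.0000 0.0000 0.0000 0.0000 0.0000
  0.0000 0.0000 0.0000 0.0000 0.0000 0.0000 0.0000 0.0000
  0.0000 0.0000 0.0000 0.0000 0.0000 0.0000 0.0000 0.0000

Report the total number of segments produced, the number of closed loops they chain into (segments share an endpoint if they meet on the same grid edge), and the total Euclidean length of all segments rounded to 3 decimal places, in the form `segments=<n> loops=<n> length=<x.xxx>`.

cell (2,4): code 0100 → (2.338,5.000)–(3.000,4.226)
cell (2,5): code 1000 → (3.000,5.582)–(2.338,5.000)
cell (3,4): code 0010 → (3.000,4.226)–(3.657,5.000)
cell (3,5): code 0001 → (3.657,5.000)–(3.000,5.582)
total: 4 segments, chained into 1 closed loop(s), length Σ = 3.792005

segments=4 loops=1 length=3.792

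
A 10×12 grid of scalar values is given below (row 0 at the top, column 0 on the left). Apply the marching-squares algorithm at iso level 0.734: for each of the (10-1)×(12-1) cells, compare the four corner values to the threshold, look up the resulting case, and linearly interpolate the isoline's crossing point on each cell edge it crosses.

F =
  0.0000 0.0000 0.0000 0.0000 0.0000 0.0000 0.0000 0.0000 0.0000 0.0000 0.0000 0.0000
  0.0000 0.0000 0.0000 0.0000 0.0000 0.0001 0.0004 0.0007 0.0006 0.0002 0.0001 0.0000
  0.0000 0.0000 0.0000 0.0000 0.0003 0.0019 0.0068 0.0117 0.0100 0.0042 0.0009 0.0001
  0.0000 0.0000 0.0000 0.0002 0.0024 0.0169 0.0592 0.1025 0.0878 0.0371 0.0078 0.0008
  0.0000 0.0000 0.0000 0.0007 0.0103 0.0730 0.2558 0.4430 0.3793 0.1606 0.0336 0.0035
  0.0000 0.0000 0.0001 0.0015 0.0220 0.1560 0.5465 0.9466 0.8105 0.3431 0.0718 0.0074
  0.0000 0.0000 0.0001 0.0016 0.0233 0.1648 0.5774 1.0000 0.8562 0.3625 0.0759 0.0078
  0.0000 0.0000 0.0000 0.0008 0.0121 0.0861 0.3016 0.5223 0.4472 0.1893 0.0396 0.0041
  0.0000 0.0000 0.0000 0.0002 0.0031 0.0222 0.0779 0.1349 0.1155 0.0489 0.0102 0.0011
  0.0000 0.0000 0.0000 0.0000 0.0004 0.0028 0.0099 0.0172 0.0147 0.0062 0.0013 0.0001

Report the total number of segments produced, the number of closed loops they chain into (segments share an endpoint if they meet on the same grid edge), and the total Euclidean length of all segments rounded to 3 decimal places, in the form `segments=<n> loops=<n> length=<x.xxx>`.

segments=8 loops=1 length=6.219

cell (4,6): code 0100 → (4.578,7.000)–(5.000,6.469)
cell (4,7): code 1100 → (4.823,8.000)–(4.578,7.000)
cell (4,8): code 1000 → (5.000,8.164)–(4.823,8.000)
cell (5,6): code 0110 → (5.000,6.469)–(6.000,6.371)
cell (5,8): code 1001 → (6.000,8.248)–(5.000,8.164)
cell (6,6): code 0010 → (6.000,6.371)–(6.557,7.000)
cell (6,7): code 0011 → (6.557,7.000)–(6.299,8.000)
cell (6,8): code 0001 → (6.299,8.000)–(6.000,8.248)
total: 8 segments, chained into 1 closed loop(s), length Σ = 6.218990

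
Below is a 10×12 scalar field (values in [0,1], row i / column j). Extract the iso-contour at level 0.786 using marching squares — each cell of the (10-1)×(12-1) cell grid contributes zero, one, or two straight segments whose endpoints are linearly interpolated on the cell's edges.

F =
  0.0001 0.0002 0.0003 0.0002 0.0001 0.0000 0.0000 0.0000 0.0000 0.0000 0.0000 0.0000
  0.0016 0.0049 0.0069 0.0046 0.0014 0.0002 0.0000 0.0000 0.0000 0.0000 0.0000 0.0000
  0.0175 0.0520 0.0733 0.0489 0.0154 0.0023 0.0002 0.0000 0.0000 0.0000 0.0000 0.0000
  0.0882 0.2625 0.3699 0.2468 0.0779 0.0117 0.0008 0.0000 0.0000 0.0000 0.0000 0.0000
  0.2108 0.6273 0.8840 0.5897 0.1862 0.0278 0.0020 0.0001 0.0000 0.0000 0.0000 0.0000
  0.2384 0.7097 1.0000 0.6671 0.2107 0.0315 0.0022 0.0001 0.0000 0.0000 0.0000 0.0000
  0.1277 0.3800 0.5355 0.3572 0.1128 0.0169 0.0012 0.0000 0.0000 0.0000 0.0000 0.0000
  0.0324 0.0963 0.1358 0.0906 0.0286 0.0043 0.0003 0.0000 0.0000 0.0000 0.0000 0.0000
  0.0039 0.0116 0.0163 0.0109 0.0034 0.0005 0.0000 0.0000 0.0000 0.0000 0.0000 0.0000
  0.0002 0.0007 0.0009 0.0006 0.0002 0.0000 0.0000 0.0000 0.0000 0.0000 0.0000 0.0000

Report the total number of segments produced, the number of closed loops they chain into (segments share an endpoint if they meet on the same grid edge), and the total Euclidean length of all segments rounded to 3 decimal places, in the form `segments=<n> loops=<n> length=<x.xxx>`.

segments=6 loops=1 length=4.579

cell (3,1): code 0100 → (3.809,2.000)–(4.000,1.618)
cell (3,2): code 1000 → (4.000,2.333)–(3.809,2.000)
cell (4,1): code 0110 → (4.000,1.618)–(5.000,1.263)
cell (4,2): code 1001 → (5.000,2.643)–(4.000,2.333)
cell (5,1): code 0010 → (5.000,1.263)–(5.461,2.000)
cell (5,2): code 0001 → (5.461,2.000)–(5.000,2.643)
total: 6 segments, chained into 1 closed loop(s), length Σ = 4.578762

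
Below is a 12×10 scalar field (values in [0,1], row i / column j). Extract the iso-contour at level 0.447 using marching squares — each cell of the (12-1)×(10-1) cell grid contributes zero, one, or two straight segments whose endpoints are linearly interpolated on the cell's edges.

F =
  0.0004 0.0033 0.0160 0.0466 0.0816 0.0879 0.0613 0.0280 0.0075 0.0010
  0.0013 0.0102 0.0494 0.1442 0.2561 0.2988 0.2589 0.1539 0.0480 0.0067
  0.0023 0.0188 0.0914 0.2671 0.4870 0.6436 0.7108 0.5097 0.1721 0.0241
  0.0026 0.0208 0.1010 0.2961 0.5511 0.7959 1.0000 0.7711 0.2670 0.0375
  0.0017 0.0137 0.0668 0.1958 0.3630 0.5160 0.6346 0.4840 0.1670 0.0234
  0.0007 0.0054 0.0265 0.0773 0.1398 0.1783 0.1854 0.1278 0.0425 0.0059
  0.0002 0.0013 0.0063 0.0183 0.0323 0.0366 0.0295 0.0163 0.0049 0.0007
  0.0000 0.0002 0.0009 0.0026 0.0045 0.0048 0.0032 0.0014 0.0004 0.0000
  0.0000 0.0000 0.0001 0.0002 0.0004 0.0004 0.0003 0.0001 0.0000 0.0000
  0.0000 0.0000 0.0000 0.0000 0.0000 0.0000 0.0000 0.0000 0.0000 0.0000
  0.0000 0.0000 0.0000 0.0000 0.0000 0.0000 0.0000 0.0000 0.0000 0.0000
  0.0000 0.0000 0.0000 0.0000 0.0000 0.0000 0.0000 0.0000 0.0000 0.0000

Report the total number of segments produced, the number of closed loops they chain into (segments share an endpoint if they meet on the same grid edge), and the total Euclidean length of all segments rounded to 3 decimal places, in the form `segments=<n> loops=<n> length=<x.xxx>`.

cell (1,3): code 0100 → (1.827,4.000)–(2.000,3.818)
cell (1,4): code 1100 → (1.430,5.000)–(1.827,4.000)
cell (1,5): code 1100 → (1.416,6.000)–(1.430,5.000)
cell (1,6): code 1100 → (1.824,7.000)–(1.416,6.000)
cell (1,7): code 1000 → (2.000,7.186)–(1.824,7.000)
cell (2,3): code 0110 → (2.000,3.818)–(3.000,3.592)
cell (2,7): code 1001 → (3.000,7.643)–(2.000,7.186)
cell (3,3): code 0010 → (3.000,3.592)–(3.553,4.000)
cell (3,4): code 0111 → (3.553,4.000)–(4.000,4.549)
cell (3,7): code 1001 → (4.000,7.117)–(3.000,7.643)
cell (4,4): code 0010 → (4.000,4.549)–(4.204,5.000)
cell (4,5): code 0011 → (4.204,5.000)–(4.418,6.000)
cell (4,6): code 0011 → (4.418,6.000)–(4.104,7.000)
cell (4,7): code 0001 → (4.104,7.000)–(4.000,7.117)
total: 14 segments, chained into 1 closed loop(s), length Σ = 11.035251

segments=14 loops=1 length=11.035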